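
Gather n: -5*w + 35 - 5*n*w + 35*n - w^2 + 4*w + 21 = n*(35 - 5*w) - w^2 - w + 56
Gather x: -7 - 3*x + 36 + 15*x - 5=12*x + 24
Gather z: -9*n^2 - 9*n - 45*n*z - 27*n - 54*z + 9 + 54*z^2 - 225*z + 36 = -9*n^2 - 36*n + 54*z^2 + z*(-45*n - 279) + 45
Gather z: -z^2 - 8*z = -z^2 - 8*z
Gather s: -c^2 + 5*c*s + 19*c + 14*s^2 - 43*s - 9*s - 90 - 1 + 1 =-c^2 + 19*c + 14*s^2 + s*(5*c - 52) - 90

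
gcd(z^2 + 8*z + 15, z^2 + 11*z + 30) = z + 5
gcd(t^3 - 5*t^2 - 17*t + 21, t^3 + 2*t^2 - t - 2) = t - 1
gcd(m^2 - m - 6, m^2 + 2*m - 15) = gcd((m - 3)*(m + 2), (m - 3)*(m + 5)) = m - 3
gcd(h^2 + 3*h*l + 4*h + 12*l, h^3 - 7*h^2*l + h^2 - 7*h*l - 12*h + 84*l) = h + 4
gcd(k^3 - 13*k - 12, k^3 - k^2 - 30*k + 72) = k - 4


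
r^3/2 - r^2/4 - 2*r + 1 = (r/2 + 1)*(r - 2)*(r - 1/2)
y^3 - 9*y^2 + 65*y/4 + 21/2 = (y - 6)*(y - 7/2)*(y + 1/2)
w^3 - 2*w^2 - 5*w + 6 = (w - 3)*(w - 1)*(w + 2)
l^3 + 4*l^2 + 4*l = l*(l + 2)^2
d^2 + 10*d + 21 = (d + 3)*(d + 7)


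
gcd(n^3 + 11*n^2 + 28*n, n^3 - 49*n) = n^2 + 7*n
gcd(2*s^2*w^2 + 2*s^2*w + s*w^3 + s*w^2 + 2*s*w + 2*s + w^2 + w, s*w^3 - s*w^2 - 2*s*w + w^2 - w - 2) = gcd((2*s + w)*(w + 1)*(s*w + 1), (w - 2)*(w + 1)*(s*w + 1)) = s*w^2 + s*w + w + 1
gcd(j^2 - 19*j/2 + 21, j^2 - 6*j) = j - 6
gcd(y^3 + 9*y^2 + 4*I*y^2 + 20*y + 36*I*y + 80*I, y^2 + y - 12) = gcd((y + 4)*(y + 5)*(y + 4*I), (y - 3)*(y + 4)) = y + 4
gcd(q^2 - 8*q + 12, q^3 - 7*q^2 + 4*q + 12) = q^2 - 8*q + 12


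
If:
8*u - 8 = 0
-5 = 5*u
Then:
No Solution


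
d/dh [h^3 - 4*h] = 3*h^2 - 4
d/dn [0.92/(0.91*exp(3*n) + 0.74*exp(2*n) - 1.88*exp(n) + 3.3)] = (-2.5116*exp(2*n) - 1.3616*exp(n) + 1.7296)*exp(n)/(0.91*exp(3*n) + 0.74*exp(2*n) - 1.88*exp(n) + 3.3)^2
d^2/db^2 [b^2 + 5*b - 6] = 2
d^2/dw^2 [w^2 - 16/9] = 2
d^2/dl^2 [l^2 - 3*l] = 2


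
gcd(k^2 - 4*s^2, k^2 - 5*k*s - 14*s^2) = k + 2*s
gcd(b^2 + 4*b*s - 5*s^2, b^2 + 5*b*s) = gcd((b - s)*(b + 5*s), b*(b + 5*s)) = b + 5*s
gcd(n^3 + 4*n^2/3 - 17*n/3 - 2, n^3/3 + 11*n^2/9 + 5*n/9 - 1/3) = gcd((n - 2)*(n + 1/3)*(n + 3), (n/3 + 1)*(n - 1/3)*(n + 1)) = n + 3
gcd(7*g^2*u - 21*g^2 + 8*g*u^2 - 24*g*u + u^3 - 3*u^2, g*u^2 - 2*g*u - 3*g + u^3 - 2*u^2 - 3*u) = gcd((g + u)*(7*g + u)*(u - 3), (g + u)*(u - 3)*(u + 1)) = g*u - 3*g + u^2 - 3*u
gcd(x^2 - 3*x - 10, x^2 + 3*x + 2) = x + 2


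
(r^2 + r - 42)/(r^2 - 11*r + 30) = (r + 7)/(r - 5)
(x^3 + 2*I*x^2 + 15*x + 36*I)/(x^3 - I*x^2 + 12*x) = (x + 3*I)/x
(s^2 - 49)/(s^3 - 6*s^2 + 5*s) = (s^2 - 49)/(s*(s^2 - 6*s + 5))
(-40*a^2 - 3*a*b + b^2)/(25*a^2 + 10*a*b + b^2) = (-8*a + b)/(5*a + b)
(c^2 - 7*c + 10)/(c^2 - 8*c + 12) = (c - 5)/(c - 6)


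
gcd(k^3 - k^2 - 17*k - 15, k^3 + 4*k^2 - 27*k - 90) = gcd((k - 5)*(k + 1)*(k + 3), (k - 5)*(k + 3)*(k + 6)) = k^2 - 2*k - 15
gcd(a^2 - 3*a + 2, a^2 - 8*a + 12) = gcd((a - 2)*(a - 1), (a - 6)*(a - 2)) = a - 2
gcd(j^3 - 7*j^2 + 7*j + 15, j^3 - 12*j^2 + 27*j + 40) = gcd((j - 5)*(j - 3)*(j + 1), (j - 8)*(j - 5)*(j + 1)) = j^2 - 4*j - 5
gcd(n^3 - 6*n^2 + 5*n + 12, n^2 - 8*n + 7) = 1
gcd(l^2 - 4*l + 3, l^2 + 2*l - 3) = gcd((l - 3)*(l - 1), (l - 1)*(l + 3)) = l - 1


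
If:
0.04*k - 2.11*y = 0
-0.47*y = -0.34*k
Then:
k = 0.00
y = 0.00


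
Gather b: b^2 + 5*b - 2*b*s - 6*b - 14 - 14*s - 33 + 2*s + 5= b^2 + b*(-2*s - 1) - 12*s - 42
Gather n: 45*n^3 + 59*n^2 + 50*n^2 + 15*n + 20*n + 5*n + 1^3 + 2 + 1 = 45*n^3 + 109*n^2 + 40*n + 4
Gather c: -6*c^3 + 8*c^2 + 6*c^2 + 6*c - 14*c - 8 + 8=-6*c^3 + 14*c^2 - 8*c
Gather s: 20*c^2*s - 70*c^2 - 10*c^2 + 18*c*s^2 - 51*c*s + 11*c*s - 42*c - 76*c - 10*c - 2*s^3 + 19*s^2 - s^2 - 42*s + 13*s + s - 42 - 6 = -80*c^2 - 128*c - 2*s^3 + s^2*(18*c + 18) + s*(20*c^2 - 40*c - 28) - 48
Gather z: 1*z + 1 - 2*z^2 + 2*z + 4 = -2*z^2 + 3*z + 5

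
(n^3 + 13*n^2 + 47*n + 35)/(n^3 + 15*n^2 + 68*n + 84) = (n^2 + 6*n + 5)/(n^2 + 8*n + 12)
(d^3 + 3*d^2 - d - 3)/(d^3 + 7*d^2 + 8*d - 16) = (d^2 + 4*d + 3)/(d^2 + 8*d + 16)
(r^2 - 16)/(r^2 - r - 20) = (r - 4)/(r - 5)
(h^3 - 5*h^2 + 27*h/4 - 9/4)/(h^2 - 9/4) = (2*h^2 - 7*h + 3)/(2*h + 3)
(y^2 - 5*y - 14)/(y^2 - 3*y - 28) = (y + 2)/(y + 4)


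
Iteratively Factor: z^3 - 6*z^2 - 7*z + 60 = (z + 3)*(z^2 - 9*z + 20) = (z - 4)*(z + 3)*(z - 5)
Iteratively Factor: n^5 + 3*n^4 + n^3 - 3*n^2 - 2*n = (n + 1)*(n^4 + 2*n^3 - n^2 - 2*n) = (n - 1)*(n + 1)*(n^3 + 3*n^2 + 2*n) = (n - 1)*(n + 1)^2*(n^2 + 2*n) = n*(n - 1)*(n + 1)^2*(n + 2)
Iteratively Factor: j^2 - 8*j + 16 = (j - 4)*(j - 4)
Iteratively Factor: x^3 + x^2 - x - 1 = (x + 1)*(x^2 - 1) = (x - 1)*(x + 1)*(x + 1)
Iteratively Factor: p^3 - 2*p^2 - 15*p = (p + 3)*(p^2 - 5*p) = (p - 5)*(p + 3)*(p)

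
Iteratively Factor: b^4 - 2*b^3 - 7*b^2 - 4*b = (b + 1)*(b^3 - 3*b^2 - 4*b) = (b + 1)^2*(b^2 - 4*b) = (b - 4)*(b + 1)^2*(b)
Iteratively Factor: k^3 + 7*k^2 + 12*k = (k + 3)*(k^2 + 4*k) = k*(k + 3)*(k + 4)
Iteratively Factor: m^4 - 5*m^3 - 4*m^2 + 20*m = (m - 2)*(m^3 - 3*m^2 - 10*m) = (m - 2)*(m + 2)*(m^2 - 5*m) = (m - 5)*(m - 2)*(m + 2)*(m)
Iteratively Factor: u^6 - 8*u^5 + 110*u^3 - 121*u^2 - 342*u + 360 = (u - 1)*(u^5 - 7*u^4 - 7*u^3 + 103*u^2 - 18*u - 360) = (u - 5)*(u - 1)*(u^4 - 2*u^3 - 17*u^2 + 18*u + 72) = (u - 5)*(u - 1)*(u + 2)*(u^3 - 4*u^2 - 9*u + 36) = (u - 5)*(u - 3)*(u - 1)*(u + 2)*(u^2 - u - 12) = (u - 5)*(u - 4)*(u - 3)*(u - 1)*(u + 2)*(u + 3)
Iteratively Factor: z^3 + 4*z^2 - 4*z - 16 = (z + 4)*(z^2 - 4) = (z + 2)*(z + 4)*(z - 2)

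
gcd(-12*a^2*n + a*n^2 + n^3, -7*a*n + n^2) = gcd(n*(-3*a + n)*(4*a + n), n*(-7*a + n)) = n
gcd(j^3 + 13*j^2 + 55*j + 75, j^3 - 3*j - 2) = 1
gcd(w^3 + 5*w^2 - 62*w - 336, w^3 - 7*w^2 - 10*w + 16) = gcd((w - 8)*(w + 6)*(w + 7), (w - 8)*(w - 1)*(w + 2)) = w - 8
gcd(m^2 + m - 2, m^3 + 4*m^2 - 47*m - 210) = 1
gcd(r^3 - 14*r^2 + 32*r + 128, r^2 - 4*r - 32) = r - 8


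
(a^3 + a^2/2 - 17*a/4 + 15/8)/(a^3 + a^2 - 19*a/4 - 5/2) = (4*a^2 - 8*a + 3)/(2*(2*a^2 - 3*a - 2))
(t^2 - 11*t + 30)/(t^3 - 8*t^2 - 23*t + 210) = (t - 5)/(t^2 - 2*t - 35)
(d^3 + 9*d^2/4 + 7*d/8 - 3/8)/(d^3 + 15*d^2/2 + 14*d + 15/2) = (d - 1/4)/(d + 5)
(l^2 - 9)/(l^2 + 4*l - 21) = (l + 3)/(l + 7)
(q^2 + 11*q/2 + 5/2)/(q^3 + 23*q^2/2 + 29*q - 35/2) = (2*q + 1)/(2*q^2 + 13*q - 7)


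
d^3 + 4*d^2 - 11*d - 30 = (d - 3)*(d + 2)*(d + 5)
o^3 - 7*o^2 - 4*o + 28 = (o - 7)*(o - 2)*(o + 2)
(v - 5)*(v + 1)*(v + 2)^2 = v^4 - 17*v^2 - 36*v - 20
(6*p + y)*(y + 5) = 6*p*y + 30*p + y^2 + 5*y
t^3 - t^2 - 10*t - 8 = (t - 4)*(t + 1)*(t + 2)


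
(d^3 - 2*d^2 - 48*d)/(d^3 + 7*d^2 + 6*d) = (d - 8)/(d + 1)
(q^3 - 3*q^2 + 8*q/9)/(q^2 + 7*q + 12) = q*(9*q^2 - 27*q + 8)/(9*(q^2 + 7*q + 12))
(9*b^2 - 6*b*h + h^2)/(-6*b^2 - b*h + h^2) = (-3*b + h)/(2*b + h)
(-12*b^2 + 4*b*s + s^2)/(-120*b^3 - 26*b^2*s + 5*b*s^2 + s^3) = (-2*b + s)/(-20*b^2 - b*s + s^2)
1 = 1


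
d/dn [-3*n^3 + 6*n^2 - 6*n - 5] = -9*n^2 + 12*n - 6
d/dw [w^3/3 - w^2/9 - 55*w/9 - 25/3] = w^2 - 2*w/9 - 55/9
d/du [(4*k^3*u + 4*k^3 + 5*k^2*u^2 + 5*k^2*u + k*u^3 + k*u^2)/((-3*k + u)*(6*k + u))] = k*(-72*k^4 - 180*k^3*u - 102*k^3 - 43*k^2*u^2 - 44*k^2*u + 6*k*u^3 - 2*k*u^2 + u^4)/(324*k^4 - 108*k^3*u - 27*k^2*u^2 + 6*k*u^3 + u^4)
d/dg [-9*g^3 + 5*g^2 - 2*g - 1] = -27*g^2 + 10*g - 2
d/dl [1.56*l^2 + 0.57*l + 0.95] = 3.12*l + 0.57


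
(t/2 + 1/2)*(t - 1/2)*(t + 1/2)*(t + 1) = t^4/2 + t^3 + 3*t^2/8 - t/4 - 1/8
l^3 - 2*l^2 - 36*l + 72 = (l - 6)*(l - 2)*(l + 6)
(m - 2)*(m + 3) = m^2 + m - 6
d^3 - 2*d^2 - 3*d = d*(d - 3)*(d + 1)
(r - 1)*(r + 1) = r^2 - 1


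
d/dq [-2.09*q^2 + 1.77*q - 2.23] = 1.77 - 4.18*q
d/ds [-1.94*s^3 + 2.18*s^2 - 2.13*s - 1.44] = -5.82*s^2 + 4.36*s - 2.13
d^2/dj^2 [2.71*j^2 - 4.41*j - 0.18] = 5.42000000000000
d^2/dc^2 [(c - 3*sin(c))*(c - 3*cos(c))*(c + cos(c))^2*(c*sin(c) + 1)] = -c^5*sin(c) + 2*c^4*sin(2*c) + 10*c^4*cos(c) - 6*c^4*cos(2*c) + 97*c^3*sin(c)/4 - 24*c^3*sin(2*c) + 45*c^3*sin(3*c)/4 + c^3*cos(c)/4 - 8*c^3*cos(2*c) + 27*c^3*cos(3*c)/4 + 60*c^2*(1 - cos(2*c))^2 + 3*c^2*sin(c)/2 - 9*c^2*sin(2*c) + 27*c^2*sin(3*c)/2 + 6*c^2*sin(4*c) - 51*c^2*cos(c)/2 + 148*c^2*cos(2*c) - 45*c^2*cos(3*c)/2 - 96*c^2 + 207*c*(1 - cos(2*c))^2*cos(c)/4 - 12*c*(1 - cos(2*c))^2 + 9*c*(cos(2*c) + 1)^2*cos(c)/2 - 117*c*sin(c)/4 + 20*c*sin(2*c) - 165*c*sin(3*c)/4 + 30*c*sin(4*c) - 75*c*cos(c)/2 - 18*c*cos(2*c) + 81*c*cos(3*c)/2 + 18*c + 45*(1 - cos(2*c))^2*sin(c)/2 - 15*(1 - cos(2*c))^2/2 - 54*sin(c) - 15*sin(2*c)/2 + 36*sin(3*c) - 75*sin(4*c)/4 + 15*cos(c)/2 - 20*cos(2*c) + 45*cos(3*c)/2 + 10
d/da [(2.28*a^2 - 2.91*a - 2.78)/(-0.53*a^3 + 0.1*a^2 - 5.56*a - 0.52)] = (1.2084*a^4 - 3.0846*a^3 - 16.806*a^2 - 1.8152*a - 13.9436)/(0.2809*a^6 - 0.106*a^5 + 5.9036*a^4 - 0.5608*a^3 + 30.8096*a^2 + 5.7824*a + 0.2704)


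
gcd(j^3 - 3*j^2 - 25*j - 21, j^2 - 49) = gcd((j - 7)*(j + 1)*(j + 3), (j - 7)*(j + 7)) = j - 7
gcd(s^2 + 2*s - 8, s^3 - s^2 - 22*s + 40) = s - 2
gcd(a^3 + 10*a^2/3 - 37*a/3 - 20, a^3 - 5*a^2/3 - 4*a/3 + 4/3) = 1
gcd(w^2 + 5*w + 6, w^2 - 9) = w + 3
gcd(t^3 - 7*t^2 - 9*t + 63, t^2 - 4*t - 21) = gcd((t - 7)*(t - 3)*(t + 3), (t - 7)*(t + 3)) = t^2 - 4*t - 21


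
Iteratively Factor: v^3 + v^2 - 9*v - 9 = (v + 3)*(v^2 - 2*v - 3) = (v + 1)*(v + 3)*(v - 3)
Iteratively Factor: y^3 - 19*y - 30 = (y + 2)*(y^2 - 2*y - 15) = (y + 2)*(y + 3)*(y - 5)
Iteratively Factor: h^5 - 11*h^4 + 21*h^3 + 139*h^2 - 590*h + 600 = (h - 2)*(h^4 - 9*h^3 + 3*h^2 + 145*h - 300) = (h - 5)*(h - 2)*(h^3 - 4*h^2 - 17*h + 60) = (h - 5)*(h - 3)*(h - 2)*(h^2 - h - 20) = (h - 5)*(h - 3)*(h - 2)*(h + 4)*(h - 5)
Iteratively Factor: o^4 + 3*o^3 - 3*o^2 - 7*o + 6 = (o + 3)*(o^3 - 3*o + 2) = (o - 1)*(o + 3)*(o^2 + o - 2) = (o - 1)^2*(o + 3)*(o + 2)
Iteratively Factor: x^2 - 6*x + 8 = (x - 4)*(x - 2)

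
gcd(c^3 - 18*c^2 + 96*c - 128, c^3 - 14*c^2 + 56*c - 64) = c^2 - 10*c + 16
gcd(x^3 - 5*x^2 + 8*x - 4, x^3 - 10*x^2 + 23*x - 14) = x^2 - 3*x + 2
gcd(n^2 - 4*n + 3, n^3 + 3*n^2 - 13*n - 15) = n - 3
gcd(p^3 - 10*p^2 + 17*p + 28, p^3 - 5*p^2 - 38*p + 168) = p^2 - 11*p + 28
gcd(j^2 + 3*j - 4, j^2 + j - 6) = 1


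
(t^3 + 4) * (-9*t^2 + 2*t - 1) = -9*t^5 + 2*t^4 - t^3 - 36*t^2 + 8*t - 4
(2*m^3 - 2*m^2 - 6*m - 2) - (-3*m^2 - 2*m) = 2*m^3 + m^2 - 4*m - 2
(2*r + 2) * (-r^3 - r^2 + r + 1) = -2*r^4 - 4*r^3 + 4*r + 2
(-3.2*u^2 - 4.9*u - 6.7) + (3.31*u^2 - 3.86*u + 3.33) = 0.11*u^2 - 8.76*u - 3.37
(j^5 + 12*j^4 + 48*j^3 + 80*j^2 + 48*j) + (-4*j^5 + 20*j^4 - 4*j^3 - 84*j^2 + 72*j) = -3*j^5 + 32*j^4 + 44*j^3 - 4*j^2 + 120*j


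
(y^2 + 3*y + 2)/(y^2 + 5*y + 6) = (y + 1)/(y + 3)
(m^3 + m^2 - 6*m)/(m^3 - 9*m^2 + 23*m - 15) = m*(m^2 + m - 6)/(m^3 - 9*m^2 + 23*m - 15)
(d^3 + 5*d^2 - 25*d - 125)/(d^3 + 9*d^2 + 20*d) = (d^2 - 25)/(d*(d + 4))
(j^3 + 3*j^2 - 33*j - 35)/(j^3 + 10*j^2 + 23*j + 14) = (j - 5)/(j + 2)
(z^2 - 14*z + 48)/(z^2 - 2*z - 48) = (z - 6)/(z + 6)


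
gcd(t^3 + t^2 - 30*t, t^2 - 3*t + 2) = 1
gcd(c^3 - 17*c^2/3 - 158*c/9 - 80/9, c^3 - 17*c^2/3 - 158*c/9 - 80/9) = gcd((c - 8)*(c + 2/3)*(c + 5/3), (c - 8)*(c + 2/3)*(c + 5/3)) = c^3 - 17*c^2/3 - 158*c/9 - 80/9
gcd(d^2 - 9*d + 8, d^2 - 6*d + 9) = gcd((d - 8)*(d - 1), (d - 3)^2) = 1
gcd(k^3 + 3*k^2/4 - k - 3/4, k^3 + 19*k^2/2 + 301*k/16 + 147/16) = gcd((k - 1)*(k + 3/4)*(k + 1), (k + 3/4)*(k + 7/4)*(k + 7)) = k + 3/4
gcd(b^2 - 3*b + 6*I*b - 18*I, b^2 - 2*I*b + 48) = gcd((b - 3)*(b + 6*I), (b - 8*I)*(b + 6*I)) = b + 6*I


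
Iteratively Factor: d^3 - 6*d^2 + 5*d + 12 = (d - 3)*(d^2 - 3*d - 4) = (d - 4)*(d - 3)*(d + 1)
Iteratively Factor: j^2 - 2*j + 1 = (j - 1)*(j - 1)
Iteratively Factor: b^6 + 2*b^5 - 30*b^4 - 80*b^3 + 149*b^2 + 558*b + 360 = (b + 1)*(b^5 + b^4 - 31*b^3 - 49*b^2 + 198*b + 360) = (b + 1)*(b + 2)*(b^4 - b^3 - 29*b^2 + 9*b + 180) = (b + 1)*(b + 2)*(b + 3)*(b^3 - 4*b^2 - 17*b + 60) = (b - 3)*(b + 1)*(b + 2)*(b + 3)*(b^2 - b - 20) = (b - 3)*(b + 1)*(b + 2)*(b + 3)*(b + 4)*(b - 5)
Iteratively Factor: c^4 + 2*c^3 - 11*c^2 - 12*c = (c + 1)*(c^3 + c^2 - 12*c) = (c - 3)*(c + 1)*(c^2 + 4*c) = c*(c - 3)*(c + 1)*(c + 4)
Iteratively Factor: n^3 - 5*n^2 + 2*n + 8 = (n + 1)*(n^2 - 6*n + 8) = (n - 4)*(n + 1)*(n - 2)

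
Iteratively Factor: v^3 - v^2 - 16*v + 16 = (v + 4)*(v^2 - 5*v + 4) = (v - 4)*(v + 4)*(v - 1)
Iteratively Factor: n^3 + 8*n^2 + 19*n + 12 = (n + 4)*(n^2 + 4*n + 3) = (n + 3)*(n + 4)*(n + 1)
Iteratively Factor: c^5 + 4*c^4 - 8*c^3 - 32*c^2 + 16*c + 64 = (c + 2)*(c^4 + 2*c^3 - 12*c^2 - 8*c + 32) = (c - 2)*(c + 2)*(c^3 + 4*c^2 - 4*c - 16) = (c - 2)*(c + 2)^2*(c^2 + 2*c - 8) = (c - 2)*(c + 2)^2*(c + 4)*(c - 2)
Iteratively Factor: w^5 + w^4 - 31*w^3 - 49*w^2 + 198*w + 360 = (w + 4)*(w^4 - 3*w^3 - 19*w^2 + 27*w + 90) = (w + 3)*(w + 4)*(w^3 - 6*w^2 - w + 30) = (w - 3)*(w + 3)*(w + 4)*(w^2 - 3*w - 10) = (w - 3)*(w + 2)*(w + 3)*(w + 4)*(w - 5)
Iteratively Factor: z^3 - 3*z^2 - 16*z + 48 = (z + 4)*(z^2 - 7*z + 12) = (z - 3)*(z + 4)*(z - 4)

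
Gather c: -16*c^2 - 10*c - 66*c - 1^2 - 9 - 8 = -16*c^2 - 76*c - 18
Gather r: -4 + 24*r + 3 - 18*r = 6*r - 1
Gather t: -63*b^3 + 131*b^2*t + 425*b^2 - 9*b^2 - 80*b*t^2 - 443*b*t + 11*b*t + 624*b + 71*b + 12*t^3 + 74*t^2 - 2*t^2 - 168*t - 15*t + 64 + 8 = -63*b^3 + 416*b^2 + 695*b + 12*t^3 + t^2*(72 - 80*b) + t*(131*b^2 - 432*b - 183) + 72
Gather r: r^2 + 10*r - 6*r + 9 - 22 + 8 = r^2 + 4*r - 5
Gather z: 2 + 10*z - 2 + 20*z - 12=30*z - 12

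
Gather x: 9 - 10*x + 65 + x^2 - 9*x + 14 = x^2 - 19*x + 88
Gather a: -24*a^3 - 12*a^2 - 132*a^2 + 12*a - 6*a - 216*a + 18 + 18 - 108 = -24*a^3 - 144*a^2 - 210*a - 72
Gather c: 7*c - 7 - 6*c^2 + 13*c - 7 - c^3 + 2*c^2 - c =-c^3 - 4*c^2 + 19*c - 14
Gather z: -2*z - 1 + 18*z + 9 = 16*z + 8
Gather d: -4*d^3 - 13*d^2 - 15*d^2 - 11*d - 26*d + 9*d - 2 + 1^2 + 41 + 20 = -4*d^3 - 28*d^2 - 28*d + 60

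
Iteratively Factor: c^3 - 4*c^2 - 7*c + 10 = (c - 5)*(c^2 + c - 2) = (c - 5)*(c + 2)*(c - 1)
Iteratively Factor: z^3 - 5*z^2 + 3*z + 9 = (z + 1)*(z^2 - 6*z + 9) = (z - 3)*(z + 1)*(z - 3)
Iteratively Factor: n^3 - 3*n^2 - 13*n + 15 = (n - 1)*(n^2 - 2*n - 15) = (n - 1)*(n + 3)*(n - 5)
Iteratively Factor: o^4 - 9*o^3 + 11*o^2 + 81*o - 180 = (o - 5)*(o^3 - 4*o^2 - 9*o + 36) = (o - 5)*(o + 3)*(o^2 - 7*o + 12) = (o - 5)*(o - 3)*(o + 3)*(o - 4)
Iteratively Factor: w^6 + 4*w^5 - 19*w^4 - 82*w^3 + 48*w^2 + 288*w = (w - 2)*(w^5 + 6*w^4 - 7*w^3 - 96*w^2 - 144*w) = (w - 2)*(w + 3)*(w^4 + 3*w^3 - 16*w^2 - 48*w) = (w - 4)*(w - 2)*(w + 3)*(w^3 + 7*w^2 + 12*w) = w*(w - 4)*(w - 2)*(w + 3)*(w^2 + 7*w + 12) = w*(w - 4)*(w - 2)*(w + 3)*(w + 4)*(w + 3)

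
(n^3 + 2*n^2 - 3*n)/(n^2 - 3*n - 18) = n*(n - 1)/(n - 6)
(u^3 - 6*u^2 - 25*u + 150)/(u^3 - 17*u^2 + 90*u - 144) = (u^2 - 25)/(u^2 - 11*u + 24)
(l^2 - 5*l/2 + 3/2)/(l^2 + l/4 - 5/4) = 2*(2*l - 3)/(4*l + 5)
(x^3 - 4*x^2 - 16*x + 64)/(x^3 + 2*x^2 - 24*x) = (x^2 - 16)/(x*(x + 6))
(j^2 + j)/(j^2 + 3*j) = (j + 1)/(j + 3)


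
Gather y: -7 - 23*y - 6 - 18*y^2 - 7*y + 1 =-18*y^2 - 30*y - 12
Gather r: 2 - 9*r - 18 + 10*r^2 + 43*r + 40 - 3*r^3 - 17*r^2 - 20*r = -3*r^3 - 7*r^2 + 14*r + 24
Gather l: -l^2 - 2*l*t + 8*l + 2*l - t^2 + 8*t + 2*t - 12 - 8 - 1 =-l^2 + l*(10 - 2*t) - t^2 + 10*t - 21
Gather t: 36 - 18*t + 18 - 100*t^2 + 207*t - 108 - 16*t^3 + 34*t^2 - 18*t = -16*t^3 - 66*t^2 + 171*t - 54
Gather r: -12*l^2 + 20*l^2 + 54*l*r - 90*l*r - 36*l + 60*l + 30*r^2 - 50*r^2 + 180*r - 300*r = 8*l^2 + 24*l - 20*r^2 + r*(-36*l - 120)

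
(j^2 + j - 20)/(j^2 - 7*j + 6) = (j^2 + j - 20)/(j^2 - 7*j + 6)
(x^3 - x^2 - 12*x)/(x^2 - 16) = x*(x + 3)/(x + 4)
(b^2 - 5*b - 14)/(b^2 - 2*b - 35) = (b + 2)/(b + 5)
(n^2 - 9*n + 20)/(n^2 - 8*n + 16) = (n - 5)/(n - 4)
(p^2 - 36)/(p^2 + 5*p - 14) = (p^2 - 36)/(p^2 + 5*p - 14)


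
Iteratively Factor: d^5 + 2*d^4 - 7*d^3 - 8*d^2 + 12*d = (d + 3)*(d^4 - d^3 - 4*d^2 + 4*d) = (d - 2)*(d + 3)*(d^3 + d^2 - 2*d) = d*(d - 2)*(d + 3)*(d^2 + d - 2) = d*(d - 2)*(d + 2)*(d + 3)*(d - 1)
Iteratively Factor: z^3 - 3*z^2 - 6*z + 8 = (z - 1)*(z^2 - 2*z - 8) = (z - 1)*(z + 2)*(z - 4)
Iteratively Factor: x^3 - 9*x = (x)*(x^2 - 9) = x*(x - 3)*(x + 3)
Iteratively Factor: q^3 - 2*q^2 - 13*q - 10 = (q + 2)*(q^2 - 4*q - 5) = (q + 1)*(q + 2)*(q - 5)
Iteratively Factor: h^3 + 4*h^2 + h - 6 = (h + 2)*(h^2 + 2*h - 3) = (h + 2)*(h + 3)*(h - 1)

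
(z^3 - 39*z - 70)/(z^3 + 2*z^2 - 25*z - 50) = (z - 7)/(z - 5)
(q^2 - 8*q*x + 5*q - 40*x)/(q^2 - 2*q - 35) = (q - 8*x)/(q - 7)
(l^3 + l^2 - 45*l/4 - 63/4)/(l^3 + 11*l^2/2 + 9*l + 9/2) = (l - 7/2)/(l + 1)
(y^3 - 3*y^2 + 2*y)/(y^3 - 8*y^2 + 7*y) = (y - 2)/(y - 7)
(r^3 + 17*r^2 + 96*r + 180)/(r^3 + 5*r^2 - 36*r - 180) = (r + 6)/(r - 6)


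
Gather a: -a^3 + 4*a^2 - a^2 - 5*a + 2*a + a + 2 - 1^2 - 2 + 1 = -a^3 + 3*a^2 - 2*a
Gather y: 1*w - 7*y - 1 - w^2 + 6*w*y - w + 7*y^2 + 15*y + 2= -w^2 + 7*y^2 + y*(6*w + 8) + 1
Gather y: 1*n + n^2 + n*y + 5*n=n^2 + n*y + 6*n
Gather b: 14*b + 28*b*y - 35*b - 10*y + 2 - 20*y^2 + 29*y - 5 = b*(28*y - 21) - 20*y^2 + 19*y - 3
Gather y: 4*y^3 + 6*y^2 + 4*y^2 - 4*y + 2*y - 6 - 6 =4*y^3 + 10*y^2 - 2*y - 12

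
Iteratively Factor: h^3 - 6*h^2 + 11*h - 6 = (h - 3)*(h^2 - 3*h + 2) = (h - 3)*(h - 2)*(h - 1)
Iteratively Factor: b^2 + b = (b)*(b + 1)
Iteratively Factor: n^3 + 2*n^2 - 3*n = (n + 3)*(n^2 - n) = (n - 1)*(n + 3)*(n)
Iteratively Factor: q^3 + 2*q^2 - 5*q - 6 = (q - 2)*(q^2 + 4*q + 3) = (q - 2)*(q + 3)*(q + 1)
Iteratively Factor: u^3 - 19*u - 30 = (u + 2)*(u^2 - 2*u - 15) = (u - 5)*(u + 2)*(u + 3)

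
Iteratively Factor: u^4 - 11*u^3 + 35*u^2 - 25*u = (u - 5)*(u^3 - 6*u^2 + 5*u) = (u - 5)*(u - 1)*(u^2 - 5*u) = u*(u - 5)*(u - 1)*(u - 5)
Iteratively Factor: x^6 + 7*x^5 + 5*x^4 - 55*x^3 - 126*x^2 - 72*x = (x + 4)*(x^5 + 3*x^4 - 7*x^3 - 27*x^2 - 18*x) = (x + 3)*(x + 4)*(x^4 - 7*x^2 - 6*x) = (x + 2)*(x + 3)*(x + 4)*(x^3 - 2*x^2 - 3*x) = (x + 1)*(x + 2)*(x + 3)*(x + 4)*(x^2 - 3*x) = x*(x + 1)*(x + 2)*(x + 3)*(x + 4)*(x - 3)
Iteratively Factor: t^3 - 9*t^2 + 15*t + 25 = (t + 1)*(t^2 - 10*t + 25) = (t - 5)*(t + 1)*(t - 5)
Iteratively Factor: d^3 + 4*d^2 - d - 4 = (d + 4)*(d^2 - 1) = (d + 1)*(d + 4)*(d - 1)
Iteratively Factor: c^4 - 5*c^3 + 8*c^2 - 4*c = (c - 2)*(c^3 - 3*c^2 + 2*c) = c*(c - 2)*(c^2 - 3*c + 2) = c*(c - 2)*(c - 1)*(c - 2)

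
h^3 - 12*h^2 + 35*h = h*(h - 7)*(h - 5)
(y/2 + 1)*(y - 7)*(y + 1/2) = y^3/2 - 9*y^2/4 - 33*y/4 - 7/2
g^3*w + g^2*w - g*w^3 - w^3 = (g - w)*(g + w)*(g*w + w)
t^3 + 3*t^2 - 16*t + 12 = (t - 2)*(t - 1)*(t + 6)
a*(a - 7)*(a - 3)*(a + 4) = a^4 - 6*a^3 - 19*a^2 + 84*a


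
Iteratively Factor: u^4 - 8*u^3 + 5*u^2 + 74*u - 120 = (u + 3)*(u^3 - 11*u^2 + 38*u - 40) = (u - 5)*(u + 3)*(u^2 - 6*u + 8) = (u - 5)*(u - 2)*(u + 3)*(u - 4)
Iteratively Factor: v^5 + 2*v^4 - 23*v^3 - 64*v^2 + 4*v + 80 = (v + 4)*(v^4 - 2*v^3 - 15*v^2 - 4*v + 20) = (v - 1)*(v + 4)*(v^3 - v^2 - 16*v - 20) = (v - 1)*(v + 2)*(v + 4)*(v^2 - 3*v - 10) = (v - 1)*(v + 2)^2*(v + 4)*(v - 5)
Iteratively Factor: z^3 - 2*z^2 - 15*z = (z - 5)*(z^2 + 3*z) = (z - 5)*(z + 3)*(z)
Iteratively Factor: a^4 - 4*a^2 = (a - 2)*(a^3 + 2*a^2) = a*(a - 2)*(a^2 + 2*a) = a^2*(a - 2)*(a + 2)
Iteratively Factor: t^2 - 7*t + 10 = (t - 5)*(t - 2)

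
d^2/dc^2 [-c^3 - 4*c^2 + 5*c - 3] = -6*c - 8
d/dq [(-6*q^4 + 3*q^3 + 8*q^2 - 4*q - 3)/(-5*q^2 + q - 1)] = (60*q^5 - 33*q^4 + 30*q^3 - 21*q^2 - 46*q + 7)/(25*q^4 - 10*q^3 + 11*q^2 - 2*q + 1)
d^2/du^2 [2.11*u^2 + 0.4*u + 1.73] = 4.22000000000000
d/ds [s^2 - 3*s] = 2*s - 3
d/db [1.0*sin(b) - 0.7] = 1.0*cos(b)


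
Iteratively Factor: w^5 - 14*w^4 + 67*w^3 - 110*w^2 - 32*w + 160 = (w + 1)*(w^4 - 15*w^3 + 82*w^2 - 192*w + 160) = (w - 4)*(w + 1)*(w^3 - 11*w^2 + 38*w - 40) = (w - 4)*(w - 2)*(w + 1)*(w^2 - 9*w + 20) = (w - 5)*(w - 4)*(w - 2)*(w + 1)*(w - 4)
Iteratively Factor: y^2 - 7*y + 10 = (y - 2)*(y - 5)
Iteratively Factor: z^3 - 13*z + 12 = (z + 4)*(z^2 - 4*z + 3) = (z - 3)*(z + 4)*(z - 1)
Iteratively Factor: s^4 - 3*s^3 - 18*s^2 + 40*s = (s - 2)*(s^3 - s^2 - 20*s) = (s - 5)*(s - 2)*(s^2 + 4*s) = s*(s - 5)*(s - 2)*(s + 4)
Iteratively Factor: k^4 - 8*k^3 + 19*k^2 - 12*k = (k - 4)*(k^3 - 4*k^2 + 3*k) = (k - 4)*(k - 1)*(k^2 - 3*k) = (k - 4)*(k - 3)*(k - 1)*(k)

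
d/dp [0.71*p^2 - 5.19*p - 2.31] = 1.42*p - 5.19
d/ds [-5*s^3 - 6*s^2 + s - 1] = -15*s^2 - 12*s + 1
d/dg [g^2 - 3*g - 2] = 2*g - 3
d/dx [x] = 1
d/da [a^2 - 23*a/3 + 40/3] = 2*a - 23/3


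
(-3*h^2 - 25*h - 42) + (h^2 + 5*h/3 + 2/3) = -2*h^2 - 70*h/3 - 124/3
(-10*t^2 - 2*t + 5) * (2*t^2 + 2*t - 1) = -20*t^4 - 24*t^3 + 16*t^2 + 12*t - 5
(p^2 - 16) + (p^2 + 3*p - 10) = 2*p^2 + 3*p - 26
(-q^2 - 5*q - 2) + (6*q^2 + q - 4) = 5*q^2 - 4*q - 6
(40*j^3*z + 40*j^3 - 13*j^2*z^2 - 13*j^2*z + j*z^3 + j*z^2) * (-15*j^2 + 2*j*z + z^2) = -600*j^5*z - 600*j^5 + 275*j^4*z^2 + 275*j^4*z - j^3*z^3 - j^3*z^2 - 11*j^2*z^4 - 11*j^2*z^3 + j*z^5 + j*z^4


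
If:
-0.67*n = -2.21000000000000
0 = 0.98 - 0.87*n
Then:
No Solution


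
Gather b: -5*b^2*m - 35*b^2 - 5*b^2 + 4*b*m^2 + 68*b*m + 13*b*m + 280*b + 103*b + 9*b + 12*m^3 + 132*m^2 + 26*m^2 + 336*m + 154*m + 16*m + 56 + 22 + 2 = b^2*(-5*m - 40) + b*(4*m^2 + 81*m + 392) + 12*m^3 + 158*m^2 + 506*m + 80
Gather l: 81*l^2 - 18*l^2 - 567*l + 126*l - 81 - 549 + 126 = 63*l^2 - 441*l - 504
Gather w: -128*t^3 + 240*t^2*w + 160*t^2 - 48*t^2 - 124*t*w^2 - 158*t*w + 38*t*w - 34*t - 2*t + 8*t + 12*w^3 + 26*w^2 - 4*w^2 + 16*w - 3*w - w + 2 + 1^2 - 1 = -128*t^3 + 112*t^2 - 28*t + 12*w^3 + w^2*(22 - 124*t) + w*(240*t^2 - 120*t + 12) + 2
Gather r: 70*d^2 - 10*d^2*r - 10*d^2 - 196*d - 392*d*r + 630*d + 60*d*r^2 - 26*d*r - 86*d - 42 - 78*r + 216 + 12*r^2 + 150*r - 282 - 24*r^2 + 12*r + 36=60*d^2 + 348*d + r^2*(60*d - 12) + r*(-10*d^2 - 418*d + 84) - 72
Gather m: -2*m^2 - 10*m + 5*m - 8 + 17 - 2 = -2*m^2 - 5*m + 7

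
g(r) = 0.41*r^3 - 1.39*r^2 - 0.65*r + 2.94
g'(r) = 1.23*r^2 - 2.78*r - 0.65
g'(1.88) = -1.53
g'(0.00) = -0.65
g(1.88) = -0.47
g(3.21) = 0.09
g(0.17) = 2.79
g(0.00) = 2.94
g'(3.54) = 4.92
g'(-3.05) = 19.27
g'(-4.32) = 34.31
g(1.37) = 0.49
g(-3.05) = -19.64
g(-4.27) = -51.55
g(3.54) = 1.41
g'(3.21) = 3.10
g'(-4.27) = 33.65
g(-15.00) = -1683.81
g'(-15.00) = 317.80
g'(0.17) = -1.09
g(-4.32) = -53.25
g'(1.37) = -2.15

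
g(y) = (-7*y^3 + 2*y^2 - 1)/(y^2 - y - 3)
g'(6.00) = -5.37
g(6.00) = -53.37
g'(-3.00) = -4.53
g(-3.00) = 22.89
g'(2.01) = 238.95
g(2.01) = 51.31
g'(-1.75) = 19.06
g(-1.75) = 23.53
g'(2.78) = 85.70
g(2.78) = -69.77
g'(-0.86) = 20.39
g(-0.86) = -3.52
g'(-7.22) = -6.63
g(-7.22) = 48.59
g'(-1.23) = 930.59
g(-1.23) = -58.54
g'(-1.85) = 10.77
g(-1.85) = 22.08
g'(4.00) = 0.48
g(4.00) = -46.33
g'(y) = (1 - 2*y)*(-7*y^3 + 2*y^2 - 1)/(y^2 - y - 3)^2 + (-21*y^2 + 4*y)/(y^2 - y - 3) = (y*(21*y - 4)*(-y^2 + y + 3) + (2*y - 1)*(7*y^3 - 2*y^2 + 1))/(-y^2 + y + 3)^2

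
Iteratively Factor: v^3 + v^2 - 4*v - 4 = (v + 1)*(v^2 - 4) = (v + 1)*(v + 2)*(v - 2)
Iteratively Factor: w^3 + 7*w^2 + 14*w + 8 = (w + 4)*(w^2 + 3*w + 2) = (w + 2)*(w + 4)*(w + 1)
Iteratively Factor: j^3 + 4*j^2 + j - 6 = (j + 2)*(j^2 + 2*j - 3) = (j - 1)*(j + 2)*(j + 3)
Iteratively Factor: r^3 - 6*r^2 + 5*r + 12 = (r + 1)*(r^2 - 7*r + 12) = (r - 4)*(r + 1)*(r - 3)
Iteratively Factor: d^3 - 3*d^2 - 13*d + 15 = (d - 1)*(d^2 - 2*d - 15) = (d - 5)*(d - 1)*(d + 3)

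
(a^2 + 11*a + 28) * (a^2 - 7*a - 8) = a^4 + 4*a^3 - 57*a^2 - 284*a - 224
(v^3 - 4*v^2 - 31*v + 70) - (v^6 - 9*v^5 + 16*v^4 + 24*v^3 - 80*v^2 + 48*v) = -v^6 + 9*v^5 - 16*v^4 - 23*v^3 + 76*v^2 - 79*v + 70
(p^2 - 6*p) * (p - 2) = p^3 - 8*p^2 + 12*p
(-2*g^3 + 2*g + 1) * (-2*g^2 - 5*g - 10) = 4*g^5 + 10*g^4 + 16*g^3 - 12*g^2 - 25*g - 10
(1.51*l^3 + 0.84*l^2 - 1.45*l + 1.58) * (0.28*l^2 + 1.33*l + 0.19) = 0.4228*l^5 + 2.2435*l^4 + 0.9981*l^3 - 1.3265*l^2 + 1.8259*l + 0.3002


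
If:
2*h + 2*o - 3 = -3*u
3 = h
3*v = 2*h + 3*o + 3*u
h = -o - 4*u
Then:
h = 3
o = -3/5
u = -3/5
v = 4/5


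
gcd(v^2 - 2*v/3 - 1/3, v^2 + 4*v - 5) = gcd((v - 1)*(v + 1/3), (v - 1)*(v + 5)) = v - 1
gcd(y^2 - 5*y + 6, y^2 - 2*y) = y - 2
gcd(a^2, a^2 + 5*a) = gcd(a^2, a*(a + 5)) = a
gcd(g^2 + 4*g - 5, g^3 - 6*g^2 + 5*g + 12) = 1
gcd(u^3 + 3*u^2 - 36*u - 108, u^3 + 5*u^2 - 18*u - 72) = u^2 + 9*u + 18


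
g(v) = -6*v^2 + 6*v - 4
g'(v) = 6 - 12*v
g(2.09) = -17.67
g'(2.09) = -19.08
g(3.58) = -59.42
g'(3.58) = -36.96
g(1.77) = -12.18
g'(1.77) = -15.24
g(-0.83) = -13.11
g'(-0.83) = 15.96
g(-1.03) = -16.55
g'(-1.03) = 18.36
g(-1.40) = -24.16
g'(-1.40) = 22.80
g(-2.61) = -60.53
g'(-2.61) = 37.32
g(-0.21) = -5.52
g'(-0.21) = 8.52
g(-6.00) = -256.00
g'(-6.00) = 78.00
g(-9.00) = -544.00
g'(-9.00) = 114.00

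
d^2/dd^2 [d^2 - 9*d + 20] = 2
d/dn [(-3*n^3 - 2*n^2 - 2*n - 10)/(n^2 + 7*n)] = (-3*n^4 - 42*n^3 - 12*n^2 + 20*n + 70)/(n^2*(n^2 + 14*n + 49))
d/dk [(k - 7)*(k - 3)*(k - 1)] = 3*k^2 - 22*k + 31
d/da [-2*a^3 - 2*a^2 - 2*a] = -6*a^2 - 4*a - 2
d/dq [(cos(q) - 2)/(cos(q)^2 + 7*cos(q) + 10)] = (cos(q)^2 - 4*cos(q) - 24)*sin(q)/(cos(q)^2 + 7*cos(q) + 10)^2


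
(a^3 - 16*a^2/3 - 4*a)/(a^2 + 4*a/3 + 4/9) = 3*a*(a - 6)/(3*a + 2)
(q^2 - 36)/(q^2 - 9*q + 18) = (q + 6)/(q - 3)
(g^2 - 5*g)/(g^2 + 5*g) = (g - 5)/(g + 5)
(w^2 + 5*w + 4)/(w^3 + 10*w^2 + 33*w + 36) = (w + 1)/(w^2 + 6*w + 9)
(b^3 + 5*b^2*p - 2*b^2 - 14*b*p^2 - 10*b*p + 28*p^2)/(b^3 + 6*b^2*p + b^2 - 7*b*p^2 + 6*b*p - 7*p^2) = (-b^2 + 2*b*p + 2*b - 4*p)/(-b^2 + b*p - b + p)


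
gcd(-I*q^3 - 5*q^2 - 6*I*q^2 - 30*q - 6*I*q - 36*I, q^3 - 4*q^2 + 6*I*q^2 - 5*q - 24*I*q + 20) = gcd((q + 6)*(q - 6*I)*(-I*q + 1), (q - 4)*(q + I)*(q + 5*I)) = q + I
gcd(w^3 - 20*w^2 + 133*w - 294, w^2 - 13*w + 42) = w^2 - 13*w + 42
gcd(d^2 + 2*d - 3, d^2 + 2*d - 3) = d^2 + 2*d - 3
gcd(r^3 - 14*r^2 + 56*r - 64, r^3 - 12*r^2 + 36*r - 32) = r^2 - 10*r + 16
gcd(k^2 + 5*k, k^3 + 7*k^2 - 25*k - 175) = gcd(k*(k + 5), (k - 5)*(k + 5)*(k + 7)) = k + 5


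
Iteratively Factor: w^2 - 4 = (w + 2)*(w - 2)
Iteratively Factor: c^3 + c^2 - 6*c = (c)*(c^2 + c - 6) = c*(c - 2)*(c + 3)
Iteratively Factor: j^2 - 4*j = (j - 4)*(j)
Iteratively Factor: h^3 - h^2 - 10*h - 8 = (h + 1)*(h^2 - 2*h - 8) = (h + 1)*(h + 2)*(h - 4)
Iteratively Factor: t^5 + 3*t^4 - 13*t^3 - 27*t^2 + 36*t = (t + 3)*(t^4 - 13*t^2 + 12*t) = t*(t + 3)*(t^3 - 13*t + 12) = t*(t + 3)*(t + 4)*(t^2 - 4*t + 3) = t*(t - 3)*(t + 3)*(t + 4)*(t - 1)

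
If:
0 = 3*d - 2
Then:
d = 2/3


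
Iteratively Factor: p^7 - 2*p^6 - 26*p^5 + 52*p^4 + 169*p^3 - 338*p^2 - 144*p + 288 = (p - 2)*(p^6 - 26*p^4 + 169*p^2 - 144) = (p - 2)*(p - 1)*(p^5 + p^4 - 25*p^3 - 25*p^2 + 144*p + 144) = (p - 2)*(p - 1)*(p + 4)*(p^4 - 3*p^3 - 13*p^2 + 27*p + 36) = (p - 2)*(p - 1)*(p + 3)*(p + 4)*(p^3 - 6*p^2 + 5*p + 12) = (p - 2)*(p - 1)*(p + 1)*(p + 3)*(p + 4)*(p^2 - 7*p + 12) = (p - 4)*(p - 2)*(p - 1)*(p + 1)*(p + 3)*(p + 4)*(p - 3)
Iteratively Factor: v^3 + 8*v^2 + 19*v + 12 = (v + 4)*(v^2 + 4*v + 3) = (v + 3)*(v + 4)*(v + 1)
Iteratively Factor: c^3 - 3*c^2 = (c)*(c^2 - 3*c) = c^2*(c - 3)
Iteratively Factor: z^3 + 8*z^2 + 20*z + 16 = (z + 2)*(z^2 + 6*z + 8) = (z + 2)^2*(z + 4)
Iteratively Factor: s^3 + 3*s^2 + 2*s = (s + 1)*(s^2 + 2*s) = s*(s + 1)*(s + 2)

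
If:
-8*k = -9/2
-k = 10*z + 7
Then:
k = 9/16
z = -121/160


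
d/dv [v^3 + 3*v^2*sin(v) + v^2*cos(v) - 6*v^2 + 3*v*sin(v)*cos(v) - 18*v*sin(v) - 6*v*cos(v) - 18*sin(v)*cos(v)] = -v^2*sin(v) + 3*v^2*cos(v) + 3*v^2 + 12*v*sin(v) - 16*v*cos(v) + 3*v*cos(2*v) - 12*v - 18*sin(v) + 3*sin(2*v)/2 - 6*cos(v) - 18*cos(2*v)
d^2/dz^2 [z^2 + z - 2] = 2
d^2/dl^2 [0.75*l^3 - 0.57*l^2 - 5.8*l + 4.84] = 4.5*l - 1.14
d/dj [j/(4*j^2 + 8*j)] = -1/(4*(j + 2)^2)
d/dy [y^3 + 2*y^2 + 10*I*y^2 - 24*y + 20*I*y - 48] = 3*y^2 + y*(4 + 20*I) - 24 + 20*I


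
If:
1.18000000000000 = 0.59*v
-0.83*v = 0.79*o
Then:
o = -2.10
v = 2.00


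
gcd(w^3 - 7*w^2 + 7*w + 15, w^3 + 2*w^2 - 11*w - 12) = w^2 - 2*w - 3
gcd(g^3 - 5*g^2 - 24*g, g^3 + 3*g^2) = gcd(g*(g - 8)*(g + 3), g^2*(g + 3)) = g^2 + 3*g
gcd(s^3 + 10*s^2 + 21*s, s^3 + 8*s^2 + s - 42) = s^2 + 10*s + 21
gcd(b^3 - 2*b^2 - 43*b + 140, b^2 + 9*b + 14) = b + 7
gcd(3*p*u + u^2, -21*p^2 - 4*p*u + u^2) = 3*p + u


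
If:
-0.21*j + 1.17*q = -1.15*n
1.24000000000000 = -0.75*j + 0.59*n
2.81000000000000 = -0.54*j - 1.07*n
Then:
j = -2.66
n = -1.28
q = 0.78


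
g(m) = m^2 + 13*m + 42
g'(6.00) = 25.00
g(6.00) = 156.00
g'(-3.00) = 7.00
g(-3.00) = 12.00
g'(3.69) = 20.38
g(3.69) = 103.59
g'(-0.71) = 11.58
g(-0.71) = 33.27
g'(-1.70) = 9.60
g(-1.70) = 22.79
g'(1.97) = 16.94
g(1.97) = 71.49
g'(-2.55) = 7.90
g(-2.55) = 15.35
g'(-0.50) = 12.00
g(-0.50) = 35.75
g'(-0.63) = 11.74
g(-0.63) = 34.21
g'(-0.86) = 11.28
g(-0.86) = 31.56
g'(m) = 2*m + 13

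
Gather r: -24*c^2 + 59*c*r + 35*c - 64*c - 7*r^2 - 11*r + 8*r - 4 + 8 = -24*c^2 - 29*c - 7*r^2 + r*(59*c - 3) + 4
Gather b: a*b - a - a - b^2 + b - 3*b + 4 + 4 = -2*a - b^2 + b*(a - 2) + 8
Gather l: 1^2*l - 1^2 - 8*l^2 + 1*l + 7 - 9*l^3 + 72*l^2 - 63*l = -9*l^3 + 64*l^2 - 61*l + 6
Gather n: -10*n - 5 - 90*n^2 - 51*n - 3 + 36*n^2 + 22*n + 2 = -54*n^2 - 39*n - 6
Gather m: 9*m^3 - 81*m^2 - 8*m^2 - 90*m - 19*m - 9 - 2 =9*m^3 - 89*m^2 - 109*m - 11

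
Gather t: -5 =-5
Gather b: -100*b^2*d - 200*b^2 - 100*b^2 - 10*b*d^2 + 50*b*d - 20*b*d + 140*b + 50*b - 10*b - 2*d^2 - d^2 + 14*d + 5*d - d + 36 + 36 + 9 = b^2*(-100*d - 300) + b*(-10*d^2 + 30*d + 180) - 3*d^2 + 18*d + 81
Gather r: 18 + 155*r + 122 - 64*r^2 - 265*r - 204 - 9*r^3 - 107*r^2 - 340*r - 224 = -9*r^3 - 171*r^2 - 450*r - 288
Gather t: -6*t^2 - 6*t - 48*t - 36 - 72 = -6*t^2 - 54*t - 108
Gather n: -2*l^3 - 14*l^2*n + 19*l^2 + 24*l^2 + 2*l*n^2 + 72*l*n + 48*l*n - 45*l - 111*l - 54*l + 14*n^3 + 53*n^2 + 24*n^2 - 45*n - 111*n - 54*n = -2*l^3 + 43*l^2 - 210*l + 14*n^3 + n^2*(2*l + 77) + n*(-14*l^2 + 120*l - 210)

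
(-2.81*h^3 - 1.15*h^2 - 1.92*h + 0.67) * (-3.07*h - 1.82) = 8.6267*h^4 + 8.6447*h^3 + 7.9874*h^2 + 1.4375*h - 1.2194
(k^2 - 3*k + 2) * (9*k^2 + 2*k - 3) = 9*k^4 - 25*k^3 + 9*k^2 + 13*k - 6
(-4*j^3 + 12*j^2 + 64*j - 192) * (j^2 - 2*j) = -4*j^5 + 20*j^4 + 40*j^3 - 320*j^2 + 384*j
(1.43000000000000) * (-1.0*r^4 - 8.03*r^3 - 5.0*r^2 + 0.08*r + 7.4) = -1.43*r^4 - 11.4829*r^3 - 7.15*r^2 + 0.1144*r + 10.582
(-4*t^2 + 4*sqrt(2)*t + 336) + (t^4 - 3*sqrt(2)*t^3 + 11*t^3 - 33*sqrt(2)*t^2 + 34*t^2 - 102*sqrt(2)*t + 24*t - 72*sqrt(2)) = t^4 - 3*sqrt(2)*t^3 + 11*t^3 - 33*sqrt(2)*t^2 + 30*t^2 - 98*sqrt(2)*t + 24*t - 72*sqrt(2) + 336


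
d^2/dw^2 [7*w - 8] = 0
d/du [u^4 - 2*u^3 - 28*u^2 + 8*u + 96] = 4*u^3 - 6*u^2 - 56*u + 8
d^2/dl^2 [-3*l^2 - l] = -6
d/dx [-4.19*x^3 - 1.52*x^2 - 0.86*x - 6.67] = -12.57*x^2 - 3.04*x - 0.86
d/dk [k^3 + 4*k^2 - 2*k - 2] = 3*k^2 + 8*k - 2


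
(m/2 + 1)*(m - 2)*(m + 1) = m^3/2 + m^2/2 - 2*m - 2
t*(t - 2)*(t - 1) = t^3 - 3*t^2 + 2*t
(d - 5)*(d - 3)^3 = d^4 - 14*d^3 + 72*d^2 - 162*d + 135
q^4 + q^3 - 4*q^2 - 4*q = q*(q - 2)*(q + 1)*(q + 2)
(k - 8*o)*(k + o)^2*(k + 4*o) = k^4 - 2*k^3*o - 39*k^2*o^2 - 68*k*o^3 - 32*o^4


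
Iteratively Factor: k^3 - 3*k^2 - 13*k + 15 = (k + 3)*(k^2 - 6*k + 5) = (k - 5)*(k + 3)*(k - 1)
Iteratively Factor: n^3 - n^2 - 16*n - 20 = (n + 2)*(n^2 - 3*n - 10) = (n + 2)^2*(n - 5)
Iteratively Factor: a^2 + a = (a)*(a + 1)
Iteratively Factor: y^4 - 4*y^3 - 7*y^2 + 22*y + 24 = (y - 4)*(y^3 - 7*y - 6) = (y - 4)*(y + 2)*(y^2 - 2*y - 3) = (y - 4)*(y + 1)*(y + 2)*(y - 3)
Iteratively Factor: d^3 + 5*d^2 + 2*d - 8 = (d - 1)*(d^2 + 6*d + 8) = (d - 1)*(d + 4)*(d + 2)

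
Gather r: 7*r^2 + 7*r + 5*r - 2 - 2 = 7*r^2 + 12*r - 4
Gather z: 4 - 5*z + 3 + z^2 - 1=z^2 - 5*z + 6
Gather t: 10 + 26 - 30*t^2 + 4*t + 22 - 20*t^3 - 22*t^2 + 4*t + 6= -20*t^3 - 52*t^2 + 8*t + 64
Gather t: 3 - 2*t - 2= 1 - 2*t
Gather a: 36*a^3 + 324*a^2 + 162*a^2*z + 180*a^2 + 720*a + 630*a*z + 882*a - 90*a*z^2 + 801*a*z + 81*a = 36*a^3 + a^2*(162*z + 504) + a*(-90*z^2 + 1431*z + 1683)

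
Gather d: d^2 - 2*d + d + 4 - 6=d^2 - d - 2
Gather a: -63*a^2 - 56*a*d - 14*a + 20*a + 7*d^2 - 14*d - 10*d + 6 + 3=-63*a^2 + a*(6 - 56*d) + 7*d^2 - 24*d + 9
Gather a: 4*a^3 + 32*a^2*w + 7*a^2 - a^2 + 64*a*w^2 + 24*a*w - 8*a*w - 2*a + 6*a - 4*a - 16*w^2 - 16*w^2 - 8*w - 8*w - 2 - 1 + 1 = 4*a^3 + a^2*(32*w + 6) + a*(64*w^2 + 16*w) - 32*w^2 - 16*w - 2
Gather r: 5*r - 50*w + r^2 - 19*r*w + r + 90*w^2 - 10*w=r^2 + r*(6 - 19*w) + 90*w^2 - 60*w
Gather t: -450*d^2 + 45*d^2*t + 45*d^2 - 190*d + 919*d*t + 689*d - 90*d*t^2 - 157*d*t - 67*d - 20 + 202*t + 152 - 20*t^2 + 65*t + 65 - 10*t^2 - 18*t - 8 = -405*d^2 + 432*d + t^2*(-90*d - 30) + t*(45*d^2 + 762*d + 249) + 189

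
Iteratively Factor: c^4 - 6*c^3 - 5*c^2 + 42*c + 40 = (c - 5)*(c^3 - c^2 - 10*c - 8) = (c - 5)*(c + 2)*(c^2 - 3*c - 4) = (c - 5)*(c + 1)*(c + 2)*(c - 4)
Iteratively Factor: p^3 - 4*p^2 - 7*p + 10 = (p - 1)*(p^2 - 3*p - 10) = (p - 1)*(p + 2)*(p - 5)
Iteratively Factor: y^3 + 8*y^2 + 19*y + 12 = (y + 4)*(y^2 + 4*y + 3) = (y + 3)*(y + 4)*(y + 1)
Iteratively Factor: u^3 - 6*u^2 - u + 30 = (u + 2)*(u^2 - 8*u + 15) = (u - 3)*(u + 2)*(u - 5)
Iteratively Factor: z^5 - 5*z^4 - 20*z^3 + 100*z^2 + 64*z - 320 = (z - 4)*(z^4 - z^3 - 24*z^2 + 4*z + 80) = (z - 4)*(z - 2)*(z^3 + z^2 - 22*z - 40) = (z - 4)*(z - 2)*(z + 4)*(z^2 - 3*z - 10) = (z - 4)*(z - 2)*(z + 2)*(z + 4)*(z - 5)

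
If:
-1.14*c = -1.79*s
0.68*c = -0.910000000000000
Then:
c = -1.34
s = -0.85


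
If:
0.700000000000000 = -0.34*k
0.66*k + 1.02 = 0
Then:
No Solution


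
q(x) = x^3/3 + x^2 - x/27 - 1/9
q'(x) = x^2 + 2*x - 1/27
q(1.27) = 2.14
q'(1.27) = 4.12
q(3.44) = 25.16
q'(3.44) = 18.68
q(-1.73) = 1.22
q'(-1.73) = -0.50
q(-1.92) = 1.29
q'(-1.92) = -0.19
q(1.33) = 2.39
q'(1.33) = 4.39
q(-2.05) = 1.30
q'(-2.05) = 0.07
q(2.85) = 15.62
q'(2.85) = 13.79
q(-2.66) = 0.79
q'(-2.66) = 1.72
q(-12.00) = -431.67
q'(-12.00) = 119.96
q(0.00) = -0.11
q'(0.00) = -0.04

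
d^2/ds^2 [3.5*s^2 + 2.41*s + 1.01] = 7.00000000000000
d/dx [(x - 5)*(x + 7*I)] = 2*x - 5 + 7*I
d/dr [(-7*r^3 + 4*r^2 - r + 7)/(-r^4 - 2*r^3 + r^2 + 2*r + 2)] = (-7*r^6 + 8*r^5 - 2*r^4 - 4*r^3 + 9*r^2 + 2*r - 16)/(r^8 + 4*r^7 + 2*r^6 - 8*r^5 - 11*r^4 - 4*r^3 + 8*r^2 + 8*r + 4)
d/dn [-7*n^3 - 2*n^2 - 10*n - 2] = -21*n^2 - 4*n - 10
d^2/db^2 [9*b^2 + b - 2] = 18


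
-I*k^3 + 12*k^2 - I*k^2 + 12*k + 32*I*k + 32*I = (k + 4*I)*(k + 8*I)*(-I*k - I)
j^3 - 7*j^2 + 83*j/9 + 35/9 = (j - 5)*(j - 7/3)*(j + 1/3)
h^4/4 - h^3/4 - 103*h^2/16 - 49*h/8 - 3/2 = (h/4 + 1)*(h - 6)*(h + 1/2)^2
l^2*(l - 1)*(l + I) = l^4 - l^3 + I*l^3 - I*l^2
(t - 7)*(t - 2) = t^2 - 9*t + 14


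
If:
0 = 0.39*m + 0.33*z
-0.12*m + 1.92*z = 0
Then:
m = 0.00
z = 0.00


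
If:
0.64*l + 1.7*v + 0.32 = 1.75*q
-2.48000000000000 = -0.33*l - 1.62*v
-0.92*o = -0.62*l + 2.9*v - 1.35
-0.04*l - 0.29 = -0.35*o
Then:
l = 3.48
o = 1.23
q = 2.25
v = 0.82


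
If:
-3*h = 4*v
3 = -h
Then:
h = -3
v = 9/4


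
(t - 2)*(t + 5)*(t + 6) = t^3 + 9*t^2 + 8*t - 60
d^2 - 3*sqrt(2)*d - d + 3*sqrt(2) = (d - 1)*(d - 3*sqrt(2))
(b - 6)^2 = b^2 - 12*b + 36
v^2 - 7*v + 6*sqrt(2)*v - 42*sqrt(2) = (v - 7)*(v + 6*sqrt(2))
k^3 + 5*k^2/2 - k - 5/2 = (k - 1)*(k + 1)*(k + 5/2)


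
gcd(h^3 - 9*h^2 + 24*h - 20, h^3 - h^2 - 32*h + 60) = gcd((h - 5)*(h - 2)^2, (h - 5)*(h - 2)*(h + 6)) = h^2 - 7*h + 10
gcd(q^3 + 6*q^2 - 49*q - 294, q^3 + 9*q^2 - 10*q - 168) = q^2 + 13*q + 42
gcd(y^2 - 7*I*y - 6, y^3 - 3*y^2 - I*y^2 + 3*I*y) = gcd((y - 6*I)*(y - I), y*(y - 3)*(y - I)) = y - I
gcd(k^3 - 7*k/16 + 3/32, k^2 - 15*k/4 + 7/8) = k - 1/4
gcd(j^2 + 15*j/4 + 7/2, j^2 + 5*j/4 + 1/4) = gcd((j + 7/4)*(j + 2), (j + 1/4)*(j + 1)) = 1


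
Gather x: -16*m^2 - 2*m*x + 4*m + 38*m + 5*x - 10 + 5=-16*m^2 + 42*m + x*(5 - 2*m) - 5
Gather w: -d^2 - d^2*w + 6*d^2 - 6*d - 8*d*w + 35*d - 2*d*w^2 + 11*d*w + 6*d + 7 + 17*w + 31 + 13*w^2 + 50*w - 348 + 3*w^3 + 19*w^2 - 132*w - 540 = 5*d^2 + 35*d + 3*w^3 + w^2*(32 - 2*d) + w*(-d^2 + 3*d - 65) - 850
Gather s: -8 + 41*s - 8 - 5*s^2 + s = -5*s^2 + 42*s - 16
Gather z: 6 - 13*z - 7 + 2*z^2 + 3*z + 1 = 2*z^2 - 10*z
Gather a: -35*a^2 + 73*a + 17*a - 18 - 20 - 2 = -35*a^2 + 90*a - 40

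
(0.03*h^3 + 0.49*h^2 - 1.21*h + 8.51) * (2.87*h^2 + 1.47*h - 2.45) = 0.0861*h^5 + 1.4504*h^4 - 2.8259*h^3 + 21.4445*h^2 + 15.4742*h - 20.8495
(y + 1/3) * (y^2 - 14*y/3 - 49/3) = y^3 - 13*y^2/3 - 161*y/9 - 49/9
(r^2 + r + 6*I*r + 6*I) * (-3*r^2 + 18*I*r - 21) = -3*r^4 - 3*r^3 - 129*r^2 - 129*r - 126*I*r - 126*I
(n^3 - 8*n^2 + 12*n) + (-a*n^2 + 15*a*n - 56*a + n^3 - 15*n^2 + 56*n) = -a*n^2 + 15*a*n - 56*a + 2*n^3 - 23*n^2 + 68*n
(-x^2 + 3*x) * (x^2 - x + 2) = -x^4 + 4*x^3 - 5*x^2 + 6*x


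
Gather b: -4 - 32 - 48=-84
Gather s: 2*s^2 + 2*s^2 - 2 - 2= 4*s^2 - 4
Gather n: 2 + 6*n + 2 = 6*n + 4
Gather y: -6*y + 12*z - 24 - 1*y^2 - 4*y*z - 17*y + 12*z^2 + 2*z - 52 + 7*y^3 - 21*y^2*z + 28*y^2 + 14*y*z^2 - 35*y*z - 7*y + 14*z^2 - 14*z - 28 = 7*y^3 + y^2*(27 - 21*z) + y*(14*z^2 - 39*z - 30) + 26*z^2 - 104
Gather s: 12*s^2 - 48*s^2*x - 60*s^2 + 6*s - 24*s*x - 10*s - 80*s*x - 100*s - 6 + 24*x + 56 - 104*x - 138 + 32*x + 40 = s^2*(-48*x - 48) + s*(-104*x - 104) - 48*x - 48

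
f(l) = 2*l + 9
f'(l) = 2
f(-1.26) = 6.48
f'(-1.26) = 2.00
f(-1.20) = 6.60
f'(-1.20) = 2.00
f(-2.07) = 4.86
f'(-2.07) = 2.00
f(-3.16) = 2.68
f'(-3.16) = 2.00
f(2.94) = 14.88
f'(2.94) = 2.00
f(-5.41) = -1.82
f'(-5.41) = 2.00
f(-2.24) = 4.52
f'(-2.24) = 2.00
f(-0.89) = 7.22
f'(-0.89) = 2.00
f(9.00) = 27.00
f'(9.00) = 2.00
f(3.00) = 15.00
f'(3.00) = 2.00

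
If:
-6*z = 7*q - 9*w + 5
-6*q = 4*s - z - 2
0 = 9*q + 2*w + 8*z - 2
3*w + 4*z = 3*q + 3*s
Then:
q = 32/101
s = -29/707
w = 443/707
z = -186/707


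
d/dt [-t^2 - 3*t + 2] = -2*t - 3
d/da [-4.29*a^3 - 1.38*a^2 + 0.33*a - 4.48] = -12.87*a^2 - 2.76*a + 0.33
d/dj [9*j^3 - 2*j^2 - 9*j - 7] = 27*j^2 - 4*j - 9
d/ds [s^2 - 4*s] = 2*s - 4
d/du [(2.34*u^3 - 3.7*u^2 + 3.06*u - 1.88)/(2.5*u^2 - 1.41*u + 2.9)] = (5.85*u^4 - 6.5988*u^3 + 17.925*u^2 - 12.06*u + 6.2232)/(6.25*u^4 - 7.05*u^3 + 16.4881*u^2 - 8.178*u + 8.41)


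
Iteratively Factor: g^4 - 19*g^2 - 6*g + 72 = (g + 3)*(g^3 - 3*g^2 - 10*g + 24) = (g - 4)*(g + 3)*(g^2 + g - 6) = (g - 4)*(g + 3)^2*(g - 2)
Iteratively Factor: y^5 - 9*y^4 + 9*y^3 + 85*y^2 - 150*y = (y + 3)*(y^4 - 12*y^3 + 45*y^2 - 50*y) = (y - 5)*(y + 3)*(y^3 - 7*y^2 + 10*y) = (y - 5)*(y - 2)*(y + 3)*(y^2 - 5*y) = y*(y - 5)*(y - 2)*(y + 3)*(y - 5)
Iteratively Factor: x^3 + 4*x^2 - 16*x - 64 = (x + 4)*(x^2 - 16) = (x + 4)^2*(x - 4)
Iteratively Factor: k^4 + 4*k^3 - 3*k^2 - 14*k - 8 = (k - 2)*(k^3 + 6*k^2 + 9*k + 4) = (k - 2)*(k + 4)*(k^2 + 2*k + 1) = (k - 2)*(k + 1)*(k + 4)*(k + 1)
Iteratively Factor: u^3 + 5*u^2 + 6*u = (u + 3)*(u^2 + 2*u) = (u + 2)*(u + 3)*(u)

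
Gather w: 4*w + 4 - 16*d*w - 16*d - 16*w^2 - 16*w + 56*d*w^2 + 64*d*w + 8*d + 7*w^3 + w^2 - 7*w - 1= -8*d + 7*w^3 + w^2*(56*d - 15) + w*(48*d - 19) + 3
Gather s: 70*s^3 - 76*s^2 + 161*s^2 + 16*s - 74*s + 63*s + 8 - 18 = 70*s^3 + 85*s^2 + 5*s - 10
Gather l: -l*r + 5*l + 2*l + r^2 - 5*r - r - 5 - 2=l*(7 - r) + r^2 - 6*r - 7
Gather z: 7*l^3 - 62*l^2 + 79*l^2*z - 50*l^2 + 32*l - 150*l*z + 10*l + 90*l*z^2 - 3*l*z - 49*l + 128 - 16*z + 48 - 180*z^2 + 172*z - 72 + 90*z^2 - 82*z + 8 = 7*l^3 - 112*l^2 - 7*l + z^2*(90*l - 90) + z*(79*l^2 - 153*l + 74) + 112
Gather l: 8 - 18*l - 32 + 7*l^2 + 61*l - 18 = 7*l^2 + 43*l - 42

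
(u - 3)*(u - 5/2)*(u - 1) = u^3 - 13*u^2/2 + 13*u - 15/2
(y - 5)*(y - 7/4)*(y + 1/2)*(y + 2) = y^4 - 17*y^3/4 - 57*y^2/8 + 121*y/8 + 35/4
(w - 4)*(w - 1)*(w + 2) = w^3 - 3*w^2 - 6*w + 8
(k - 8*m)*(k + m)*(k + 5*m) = k^3 - 2*k^2*m - 43*k*m^2 - 40*m^3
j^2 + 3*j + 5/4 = (j + 1/2)*(j + 5/2)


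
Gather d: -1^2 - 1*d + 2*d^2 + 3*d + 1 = 2*d^2 + 2*d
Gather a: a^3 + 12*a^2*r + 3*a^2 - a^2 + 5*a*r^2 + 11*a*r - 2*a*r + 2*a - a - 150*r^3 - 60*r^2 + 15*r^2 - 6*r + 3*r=a^3 + a^2*(12*r + 2) + a*(5*r^2 + 9*r + 1) - 150*r^3 - 45*r^2 - 3*r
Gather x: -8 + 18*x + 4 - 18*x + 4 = 0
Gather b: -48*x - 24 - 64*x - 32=-112*x - 56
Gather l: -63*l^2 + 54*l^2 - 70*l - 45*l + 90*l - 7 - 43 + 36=-9*l^2 - 25*l - 14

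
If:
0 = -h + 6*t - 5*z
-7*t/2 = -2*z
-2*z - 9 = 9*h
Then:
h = -99/85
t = 36/85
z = 63/85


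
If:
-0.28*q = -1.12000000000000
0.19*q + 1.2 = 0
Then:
No Solution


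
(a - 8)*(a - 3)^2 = a^3 - 14*a^2 + 57*a - 72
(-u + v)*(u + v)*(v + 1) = -u^2*v - u^2 + v^3 + v^2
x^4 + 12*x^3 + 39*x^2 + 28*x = x*(x + 1)*(x + 4)*(x + 7)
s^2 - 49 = (s - 7)*(s + 7)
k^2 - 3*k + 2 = (k - 2)*(k - 1)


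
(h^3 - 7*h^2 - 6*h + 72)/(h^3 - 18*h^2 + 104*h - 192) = (h + 3)/(h - 8)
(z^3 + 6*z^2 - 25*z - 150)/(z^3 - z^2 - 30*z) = (z^2 + z - 30)/(z*(z - 6))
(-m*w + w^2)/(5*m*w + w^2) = (-m + w)/(5*m + w)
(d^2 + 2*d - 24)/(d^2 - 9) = (d^2 + 2*d - 24)/(d^2 - 9)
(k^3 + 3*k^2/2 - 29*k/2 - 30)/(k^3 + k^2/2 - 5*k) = (k^2 - k - 12)/(k*(k - 2))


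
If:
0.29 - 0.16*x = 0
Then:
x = 1.81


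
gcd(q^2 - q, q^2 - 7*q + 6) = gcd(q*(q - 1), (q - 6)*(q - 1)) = q - 1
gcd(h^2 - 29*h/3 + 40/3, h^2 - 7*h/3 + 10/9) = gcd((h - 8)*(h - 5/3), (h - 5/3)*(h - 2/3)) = h - 5/3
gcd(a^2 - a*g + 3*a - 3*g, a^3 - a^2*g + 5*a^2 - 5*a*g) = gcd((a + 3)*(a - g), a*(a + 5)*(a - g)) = a - g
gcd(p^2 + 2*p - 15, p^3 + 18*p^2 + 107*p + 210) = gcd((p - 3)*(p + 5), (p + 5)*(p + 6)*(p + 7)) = p + 5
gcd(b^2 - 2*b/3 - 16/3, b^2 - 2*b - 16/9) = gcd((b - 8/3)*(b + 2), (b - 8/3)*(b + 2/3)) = b - 8/3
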